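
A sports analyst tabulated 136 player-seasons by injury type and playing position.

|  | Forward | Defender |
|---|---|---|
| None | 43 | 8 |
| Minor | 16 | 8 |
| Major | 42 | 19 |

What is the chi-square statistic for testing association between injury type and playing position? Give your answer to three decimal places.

Row totals: 51, 24, 61. Column totals: 101, 35. Grand total N = 136.
Expected counts (row total × column total / N):
  None, Forward: 51×101/136 = 37.8750
  None, Defender: 51×35/136 = 13.1250
  Minor, Forward: 24×101/136 = 17.8235
  Minor, Defender: 24×35/136 = 6.1765
  Major, Forward: 61×101/136 = 45.3015
  Major, Defender: 61×35/136 = 15.6985
Contributions (O − E)²/E:
  (43 − 37.8750)²/37.8750 = 0.6935
  (8 − 13.1250)²/13.1250 = 2.0012
  (16 − 17.8235)²/17.8235 = 0.1866
  (8 − 6.1765)²/6.1765 = 0.5384
  (42 − 45.3015)²/45.3015 = 0.2406
  (19 − 15.6985)²/15.6985 = 0.6943
χ² = 0.6935 + 2.0012 + 0.1866 + 0.5384 + 0.2406 + 0.6943 = 4.355

4.355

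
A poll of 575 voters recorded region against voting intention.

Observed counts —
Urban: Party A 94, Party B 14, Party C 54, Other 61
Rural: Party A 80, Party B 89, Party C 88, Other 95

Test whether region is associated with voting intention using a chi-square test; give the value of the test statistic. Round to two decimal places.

Row totals: 223, 352. Column totals: 174, 103, 142, 156. Grand total N = 575.
Expected counts (row total × column total / N):
  Urban, Party A: 223×174/575 = 67.482
  Urban, Party B: 223×103/575 = 39.946
  Urban, Party C: 223×142/575 = 55.071
  Urban, Other: 223×156/575 = 60.501
  Rural, Party A: 352×174/575 = 106.518
  Rural, Party B: 352×103/575 = 63.054
  Rural, Party C: 352×142/575 = 86.929
  Rural, Other: 352×156/575 = 95.499
Contributions (O − E)²/E:
  (94 − 67.482)²/67.482 = 10.4206
  (14 − 39.946)²/39.946 = 16.8526
  (54 − 55.071)²/55.071 = 0.0208
  (61 − 60.501)²/60.501 = 0.0041
  (80 − 106.518)²/106.518 = 6.6017
  (89 − 63.054)²/63.054 = 10.6765
  (88 − 86.929)²/86.929 = 0.0132
  (95 − 95.499)²/95.499 = 0.0026
χ² = 10.4206 + 16.8526 + 0.0208 + 0.0041 + 6.6017 + 10.6765 + 0.0132 + 0.0026 = 44.59

44.59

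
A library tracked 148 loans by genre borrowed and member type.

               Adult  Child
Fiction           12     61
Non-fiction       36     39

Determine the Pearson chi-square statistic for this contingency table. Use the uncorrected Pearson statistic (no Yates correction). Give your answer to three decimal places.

Row totals: 73, 75. Column totals: 48, 100. Grand total N = 148.
Expected counts (row total × column total / N):
  Fiction, Adult: 73×48/148 = 23.6757
  Fiction, Child: 73×100/148 = 49.3243
  Non-fiction, Adult: 75×48/148 = 24.3243
  Non-fiction, Child: 75×100/148 = 50.6757
Contributions (O − E)²/E:
  (12 − 23.6757)²/23.6757 = 5.7579
  (61 − 49.3243)²/49.3243 = 2.7638
  (36 − 24.3243)²/24.3243 = 5.6044
  (39 − 50.6757)²/50.6757 = 2.6901
χ² = 5.7579 + 2.7638 + 5.6044 + 2.6901 = 16.816

16.816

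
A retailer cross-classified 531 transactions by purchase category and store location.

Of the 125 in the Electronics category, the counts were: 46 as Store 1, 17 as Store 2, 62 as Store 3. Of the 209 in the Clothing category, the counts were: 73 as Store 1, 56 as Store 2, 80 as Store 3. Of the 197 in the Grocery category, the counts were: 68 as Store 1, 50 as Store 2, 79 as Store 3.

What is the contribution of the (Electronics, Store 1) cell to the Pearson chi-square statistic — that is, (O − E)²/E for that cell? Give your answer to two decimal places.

Row total (Electronics) = 125; column total (Store 1) = 187; N = 531.
Expected count E = 125 × 187 / 531 = 44.021.
Contribution = (O − E)²/E = (46 − 44.021)² / 44.021 = 0.09.

0.09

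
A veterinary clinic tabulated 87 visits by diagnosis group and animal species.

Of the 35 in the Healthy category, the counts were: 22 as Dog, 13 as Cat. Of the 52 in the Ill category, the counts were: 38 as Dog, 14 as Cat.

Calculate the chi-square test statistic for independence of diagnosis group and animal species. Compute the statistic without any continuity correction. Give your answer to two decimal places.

Row totals: 35, 52. Column totals: 60, 27. Grand total N = 87.
Expected counts (row total × column total / N):
  Healthy, Dog: 35×60/87 = 24.138
  Healthy, Cat: 35×27/87 = 10.862
  Ill, Dog: 52×60/87 = 35.862
  Ill, Cat: 52×27/87 = 16.138
Contributions (O − E)²/E:
  (22 − 24.138)²/24.138 = 0.1894
  (13 − 10.862)²/10.862 = 0.4208
  (38 − 35.862)²/35.862 = 0.1275
  (14 − 16.138)²/16.138 = 0.2832
χ² = 0.1894 + 0.4208 + 0.1275 + 0.2832 = 1.02

1.02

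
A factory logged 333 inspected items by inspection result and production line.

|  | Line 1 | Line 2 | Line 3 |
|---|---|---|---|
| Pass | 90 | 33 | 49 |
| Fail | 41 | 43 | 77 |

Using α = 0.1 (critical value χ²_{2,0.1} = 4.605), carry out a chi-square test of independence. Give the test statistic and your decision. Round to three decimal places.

25.531; reject H₀

Row totals: 172, 161. Column totals: 131, 76, 126. Grand total N = 333.
Expected counts (row total × column total / N):
  Pass, Line 1: 172×131/333 = 67.6637
  Pass, Line 2: 172×76/333 = 39.2553
  Pass, Line 3: 172×126/333 = 65.0811
  Fail, Line 1: 161×131/333 = 63.3363
  Fail, Line 2: 161×76/333 = 36.7447
  Fail, Line 3: 161×126/333 = 60.9189
Contributions (O − E)²/E:
  (90 − 67.6637)²/67.6637 = 7.3734
  (33 − 39.2553)²/39.2553 = 0.9968
  (49 − 65.0811)²/65.0811 = 3.9735
  (41 − 63.3363)²/63.3363 = 7.8772
  (43 − 36.7447)²/36.7447 = 1.0649
  (77 − 60.9189)²/60.9189 = 4.2450
χ² = 7.3734 + 0.9968 + 3.9735 + 7.8772 + 1.0649 + 4.2450 = 25.531
df = (2−1)(3−1) = 2. Since 25.531 > 4.605, reject the null hypothesis of independence at α = 0.1.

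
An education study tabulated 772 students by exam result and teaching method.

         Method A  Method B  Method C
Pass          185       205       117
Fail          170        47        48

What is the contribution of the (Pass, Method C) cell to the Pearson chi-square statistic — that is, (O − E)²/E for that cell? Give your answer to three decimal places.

Row total (Pass) = 507; column total (Method C) = 165; N = 772.
Expected count E = 507 × 165 / 772 = 108.3614.
Contribution = (O − E)²/E = (117 − 108.3614)² / 108.3614 = 0.689.

0.689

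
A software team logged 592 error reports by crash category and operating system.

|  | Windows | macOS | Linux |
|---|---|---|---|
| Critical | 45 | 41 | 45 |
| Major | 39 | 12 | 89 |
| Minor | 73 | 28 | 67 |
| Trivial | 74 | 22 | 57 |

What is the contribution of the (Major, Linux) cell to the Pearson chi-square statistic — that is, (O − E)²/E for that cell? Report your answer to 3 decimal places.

12.837

Row total (Major) = 140; column total (Linux) = 258; N = 592.
Expected count E = 140 × 258 / 592 = 61.01351.
Contribution = (O − E)²/E = (89 − 61.01351)² / 61.01351 = 12.837.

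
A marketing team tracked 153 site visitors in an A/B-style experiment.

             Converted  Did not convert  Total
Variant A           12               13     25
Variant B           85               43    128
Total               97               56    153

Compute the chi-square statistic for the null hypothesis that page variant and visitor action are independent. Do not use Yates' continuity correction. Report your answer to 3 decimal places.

3.054

Grand total N = 153.
Expected counts (row total × column total / N):
  Variant A, Converted: 25×97/153 = 15.8497
  Variant A, Did not convert: 25×56/153 = 9.1503
  Variant B, Converted: 128×97/153 = 81.1503
  Variant B, Did not convert: 128×56/153 = 46.8497
Contributions (O − E)²/E:
  (12 − 15.8497)²/15.8497 = 0.9350
  (13 − 9.1503)²/9.1503 = 1.6196
  (85 − 81.1503)²/81.1503 = 0.1826
  (43 − 46.8497)²/46.8497 = 0.3163
χ² = 0.9350 + 1.6196 + 0.1826 + 0.3163 = 3.054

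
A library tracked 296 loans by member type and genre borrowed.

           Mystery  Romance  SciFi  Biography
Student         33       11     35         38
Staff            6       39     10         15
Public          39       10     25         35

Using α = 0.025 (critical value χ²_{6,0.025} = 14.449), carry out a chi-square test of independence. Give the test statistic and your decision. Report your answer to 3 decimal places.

Row totals: 117, 70, 109. Column totals: 78, 60, 70, 88. Grand total N = 296.
Expected counts (row total × column total / N):
  Student, Mystery: 117×78/296 = 30.8311
  Student, Romance: 117×60/296 = 23.7162
  Student, SciFi: 117×70/296 = 27.6689
  Student, Biography: 117×88/296 = 34.7838
  Staff, Mystery: 70×78/296 = 18.4459
  Staff, Romance: 70×60/296 = 14.1892
  Staff, SciFi: 70×70/296 = 16.5541
  Staff, Biography: 70×88/296 = 20.8108
  Public, Mystery: 109×78/296 = 28.7230
  Public, Romance: 109×60/296 = 22.0946
  Public, SciFi: 109×70/296 = 25.7770
  Public, Biography: 109×88/296 = 32.4054
Contributions (O − E)²/E:
  (33 − 30.8311)²/30.8311 = 0.1526
  (11 − 23.7162)²/23.7162 = 6.8182
  (35 − 27.6689)²/27.6689 = 1.9424
  (38 − 34.7838)²/34.7838 = 0.2974
  (6 − 18.4459)²/18.4459 = 8.3976
  (39 − 14.1892)²/14.1892 = 43.3834
  (10 − 16.5541)²/16.5541 = 2.5949
  (15 − 20.8108)²/20.8108 = 1.6225
  (39 − 28.7230)²/28.7230 = 3.6771
  (10 − 22.0946)²/22.0946 = 6.6206
  (25 − 25.7770)²/25.7770 = 0.0234
  (35 − 32.4054)²/32.4054 = 0.2077
χ² = 0.1526 + 6.8182 + 1.9424 + 0.2974 + 8.3976 + 43.3834 + 2.5949 + 1.6225 + 3.6771 + 6.6206 + 0.0234 + 0.2077 = 75.738
df = (3−1)(4−1) = 6. Since 75.738 > 14.449, reject the null hypothesis of independence at α = 0.025.

75.738; reject H₀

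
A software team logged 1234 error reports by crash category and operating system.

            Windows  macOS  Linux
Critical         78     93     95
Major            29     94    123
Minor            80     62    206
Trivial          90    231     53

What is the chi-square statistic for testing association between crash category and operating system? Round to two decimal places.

Row totals: 266, 246, 348, 374. Column totals: 277, 480, 477. Grand total N = 1234.
Expected counts (row total × column total / N):
  Critical, Windows: 266×277/1234 = 59.710
  Critical, macOS: 266×480/1234 = 103.468
  Critical, Linux: 266×477/1234 = 102.822
  Major, Windows: 246×277/1234 = 55.220
  Major, macOS: 246×480/1234 = 95.689
  Major, Linux: 246×477/1234 = 95.091
  Minor, Windows: 348×277/1234 = 78.117
  Minor, macOS: 348×480/1234 = 135.365
  Minor, Linux: 348×477/1234 = 134.519
  Trivial, Windows: 374×277/1234 = 83.953
  Trivial, macOS: 374×480/1234 = 145.478
  Trivial, Linux: 374×477/1234 = 144.569
Contributions (O − E)²/E:
  (78 − 59.710)²/59.710 = 5.6025
  (93 − 103.468)²/103.468 = 1.0591
  (95 − 102.822)²/102.822 = 0.5950
  (29 − 55.220)²/55.220 = 12.4500
  (94 − 95.689)²/95.689 = 0.0298
  (123 − 95.091)²/95.091 = 8.1912
  (80 − 78.117)²/78.117 = 0.0454
  (62 − 135.365)²/135.365 = 39.7623
  (206 − 134.519)²/134.519 = 37.9837
  (90 − 83.953)²/83.953 = 0.4356
  (231 − 145.478)²/145.478 = 50.2757
  (53 − 144.569)²/144.569 = 57.9992
χ² = 5.6025 + 1.0591 + 0.5950 + 12.4500 + 0.0298 + 8.1912 + 0.0454 + 39.7623 + 37.9837 + 0.4356 + 50.2757 + 57.9992 = 214.43

214.43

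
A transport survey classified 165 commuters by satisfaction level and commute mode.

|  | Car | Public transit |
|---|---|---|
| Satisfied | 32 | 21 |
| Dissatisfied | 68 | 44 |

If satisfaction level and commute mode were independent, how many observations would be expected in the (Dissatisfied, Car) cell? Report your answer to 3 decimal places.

67.879

Row total (Dissatisfied) = 112; column total (Car) = 100; grand total N = 165.
Expected count = (row total × column total) / N = 112 × 100 / 165 = 67.879.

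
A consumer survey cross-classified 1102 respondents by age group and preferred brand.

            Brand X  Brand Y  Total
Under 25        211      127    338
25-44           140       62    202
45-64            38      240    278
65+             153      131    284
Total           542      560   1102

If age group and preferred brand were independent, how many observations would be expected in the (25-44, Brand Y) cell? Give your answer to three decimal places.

102.650

Row total (25-44) = 202; column total (Brand Y) = 560; grand total N = 1102.
Expected count = (row total × column total) / N = 202 × 560 / 1102 = 102.650.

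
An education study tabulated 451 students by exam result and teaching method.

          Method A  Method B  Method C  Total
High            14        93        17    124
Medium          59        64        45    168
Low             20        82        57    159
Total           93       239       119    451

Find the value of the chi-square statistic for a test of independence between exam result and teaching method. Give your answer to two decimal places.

58.73

Grand total N = 451.
Expected counts (row total × column total / N):
  High, Method A: 124×93/451 = 25.570
  High, Method B: 124×239/451 = 65.712
  High, Method C: 124×119/451 = 32.718
  Medium, Method A: 168×93/451 = 34.643
  Medium, Method B: 168×239/451 = 89.029
  Medium, Method C: 168×119/451 = 44.328
  Low, Method A: 159×93/451 = 32.787
  Low, Method B: 159×239/451 = 84.259
  Low, Method C: 159×119/451 = 41.953
Contributions (O − E)²/E:
  (14 − 25.570)²/25.570 = 5.2352
  (93 − 65.712)²/65.712 = 11.3318
  (17 − 32.718)²/32.718 = 7.5511
  (59 − 34.643)²/34.643 = 17.1251
  (64 − 89.029)²/89.029 = 7.0365
  (45 − 44.328)²/44.328 = 0.0102
  (20 − 32.787)²/32.787 = 4.9870
  (82 − 84.259)²/84.259 = 0.0606
  (57 − 41.953)²/41.953 = 5.3968
χ² = 5.2352 + 11.3318 + 7.5511 + 17.1251 + 7.0365 + 0.0102 + 4.9870 + 0.0606 + 5.3968 = 58.73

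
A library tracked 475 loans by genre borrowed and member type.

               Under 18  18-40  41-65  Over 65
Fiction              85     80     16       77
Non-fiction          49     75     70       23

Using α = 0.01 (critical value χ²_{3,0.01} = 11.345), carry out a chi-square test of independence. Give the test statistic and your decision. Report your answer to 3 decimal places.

Row totals: 258, 217. Column totals: 134, 155, 86, 100. Grand total N = 475.
Expected counts (row total × column total / N):
  Fiction, Under 18: 258×134/475 = 72.7832
  Fiction, 18-40: 258×155/475 = 84.1895
  Fiction, 41-65: 258×86/475 = 46.7116
  Fiction, Over 65: 258×100/475 = 54.3158
  Non-fiction, Under 18: 217×134/475 = 61.2168
  Non-fiction, 18-40: 217×155/475 = 70.8105
  Non-fiction, 41-65: 217×86/475 = 39.2884
  Non-fiction, Over 65: 217×100/475 = 45.6842
Contributions (O − E)²/E:
  (85 − 72.7832)²/72.7832 = 2.0506
  (80 − 84.1895)²/84.1895 = 0.2085
  (16 − 46.7116)²/46.7116 = 20.1920
  (77 − 54.3158)²/54.3158 = 9.4737
  (49 − 61.2168)²/61.2168 = 2.4381
  (75 − 70.8105)²/70.8105 = 0.2479
  (70 − 39.2884)²/39.2884 = 24.0071
  (23 − 45.6842)²/45.6842 = 11.2637
χ² = 2.0506 + 0.2085 + 20.1920 + 9.4737 + 2.4381 + 0.2479 + 24.0071 + 11.2637 = 69.882
df = (2−1)(4−1) = 3. Since 69.882 > 11.345, reject the null hypothesis of independence at α = 0.01.

69.882; reject H₀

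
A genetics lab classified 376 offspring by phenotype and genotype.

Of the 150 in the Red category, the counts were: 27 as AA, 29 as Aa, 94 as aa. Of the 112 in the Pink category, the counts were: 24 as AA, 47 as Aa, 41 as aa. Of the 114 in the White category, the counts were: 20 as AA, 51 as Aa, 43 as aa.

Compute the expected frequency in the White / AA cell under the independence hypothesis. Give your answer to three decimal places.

21.527

Row total (White) = 114; column total (AA) = 71; grand total N = 376.
Expected count = (row total × column total) / N = 114 × 71 / 376 = 21.527.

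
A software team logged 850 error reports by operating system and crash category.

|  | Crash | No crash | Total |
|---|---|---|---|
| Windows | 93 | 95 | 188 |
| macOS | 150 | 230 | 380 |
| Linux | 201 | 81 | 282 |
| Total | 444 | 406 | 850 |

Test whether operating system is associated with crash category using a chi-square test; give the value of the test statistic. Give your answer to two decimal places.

Grand total N = 850.
Expected counts (row total × column total / N):
  Windows, Crash: 188×444/850 = 98.202
  Windows, No crash: 188×406/850 = 89.798
  macOS, Crash: 380×444/850 = 198.494
  macOS, No crash: 380×406/850 = 181.506
  Linux, Crash: 282×444/850 = 147.304
  Linux, No crash: 282×406/850 = 134.696
Contributions (O − E)²/E:
  (93 − 98.202)²/98.202 = 0.2756
  (95 − 89.798)²/89.798 = 0.3014
  (150 − 198.494)²/198.494 = 11.8476
  (230 − 181.506)²/181.506 = 12.9564
  (201 − 147.304)²/147.304 = 19.5735
  (81 − 134.696)²/134.696 = 21.4057
χ² = 0.2756 + 0.3014 + 11.8476 + 12.9564 + 19.5735 + 21.4057 = 66.36

66.36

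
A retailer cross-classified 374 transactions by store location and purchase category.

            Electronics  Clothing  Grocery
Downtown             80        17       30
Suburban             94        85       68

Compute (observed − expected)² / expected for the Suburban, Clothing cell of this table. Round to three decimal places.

4.617

Row total (Suburban) = 247; column total (Clothing) = 102; N = 374.
Expected count E = 247 × 102 / 374 = 67.3636.
Contribution = (O − E)²/E = (85 − 67.3636)² / 67.3636 = 4.617.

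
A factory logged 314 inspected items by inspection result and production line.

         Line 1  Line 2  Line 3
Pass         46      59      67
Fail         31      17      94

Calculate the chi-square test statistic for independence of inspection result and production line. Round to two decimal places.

Row totals: 172, 142. Column totals: 77, 76, 161. Grand total N = 314.
Expected counts (row total × column total / N):
  Pass, Line 1: 172×77/314 = 42.178
  Pass, Line 2: 172×76/314 = 41.631
  Pass, Line 3: 172×161/314 = 88.191
  Fail, Line 1: 142×77/314 = 34.822
  Fail, Line 2: 142×76/314 = 34.369
  Fail, Line 3: 142×161/314 = 72.809
Contributions (O − E)²/E:
  (46 − 42.178)²/42.178 = 0.3463
  (59 − 41.631)²/41.631 = 7.2466
  (67 − 88.191)²/88.191 = 5.0919
  (31 − 34.822)²/34.822 = 0.4195
  (17 − 34.369)²/34.369 = 8.7777
  (94 − 72.809)²/72.809 = 6.1676
χ² = 0.3463 + 7.2466 + 5.0919 + 0.4195 + 8.7777 + 6.1676 = 28.05

28.05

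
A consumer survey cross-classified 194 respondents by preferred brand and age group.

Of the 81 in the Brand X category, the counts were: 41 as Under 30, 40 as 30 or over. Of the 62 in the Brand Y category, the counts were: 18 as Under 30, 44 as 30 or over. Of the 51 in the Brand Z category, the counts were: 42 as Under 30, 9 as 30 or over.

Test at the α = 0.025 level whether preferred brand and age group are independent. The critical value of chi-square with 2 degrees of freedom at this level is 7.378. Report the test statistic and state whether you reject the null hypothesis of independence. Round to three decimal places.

31.993; reject H₀

Row totals: 81, 62, 51. Column totals: 101, 93. Grand total N = 194.
Expected counts (row total × column total / N):
  Brand X, Under 30: 81×101/194 = 42.1701
  Brand X, 30 or over: 81×93/194 = 38.8299
  Brand Y, Under 30: 62×101/194 = 32.2784
  Brand Y, 30 or over: 62×93/194 = 29.7216
  Brand Z, Under 30: 51×101/194 = 26.5515
  Brand Z, 30 or over: 51×93/194 = 24.4485
Contributions (O − E)²/E:
  (41 − 42.1701)²/42.1701 = 0.0325
  (40 − 38.8299)²/38.8299 = 0.0353
  (18 − 32.2784)²/32.2784 = 6.3161
  (44 − 29.7216)²/29.7216 = 6.8594
  (42 − 26.5515)²/26.5515 = 8.9884
  (9 − 24.4485)²/24.4485 = 9.7616
χ² = 0.0325 + 0.0353 + 6.3161 + 6.8594 + 8.9884 + 9.7616 = 31.993
df = (3−1)(2−1) = 2. Since 31.993 > 7.378, reject the null hypothesis of independence at α = 0.025.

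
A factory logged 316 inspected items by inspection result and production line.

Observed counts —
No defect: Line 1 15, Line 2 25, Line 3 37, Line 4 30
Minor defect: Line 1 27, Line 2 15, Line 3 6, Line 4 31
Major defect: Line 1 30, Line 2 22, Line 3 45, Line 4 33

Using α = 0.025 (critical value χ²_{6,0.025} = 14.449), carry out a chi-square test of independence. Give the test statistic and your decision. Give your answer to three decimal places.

Row totals: 107, 79, 130. Column totals: 72, 62, 88, 94. Grand total N = 316.
Expected counts (row total × column total / N):
  No defect, Line 1: 107×72/316 = 24.3797
  No defect, Line 2: 107×62/316 = 20.9937
  No defect, Line 3: 107×88/316 = 29.7975
  No defect, Line 4: 107×94/316 = 31.8291
  Minor defect, Line 1: 79×72/316 = 18.0000
  Minor defect, Line 2: 79×62/316 = 15.5000
  Minor defect, Line 3: 79×88/316 = 22.0000
  Minor defect, Line 4: 79×94/316 = 23.5000
  Major defect, Line 1: 130×72/316 = 29.6203
  Major defect, Line 2: 130×62/316 = 25.5063
  Major defect, Line 3: 130×88/316 = 36.2025
  Major defect, Line 4: 130×94/316 = 38.6709
Contributions (O − E)²/E:
  (15 − 24.3797)²/24.3797 = 3.6087
  (25 − 20.9937)²/20.9937 = 0.7645
  (37 − 29.7975)²/29.7975 = 1.7410
  (30 − 31.8291)²/31.8291 = 0.1051
  (27 − 18.0000)²/18.0000 = 4.5000
  (15 − 15.5000)²/15.5000 = 0.0161
  (6 − 22.0000)²/22.0000 = 11.6364
  (31 − 23.5000)²/23.5000 = 2.3936
  (30 − 29.6203)²/29.6203 = 0.0049
  (22 − 25.5063)²/25.5063 = 0.4820
  (45 − 36.2025)²/36.2025 = 2.1379
  (33 − 38.6709)²/38.6709 = 0.8316
χ² = 3.6087 + 0.7645 + 1.7410 + 0.1051 + 4.5000 + 0.0161 + 11.6364 + 2.3936 + 0.0049 + 0.4820 + 2.1379 + 0.8316 = 28.222
df = (3−1)(4−1) = 6. Since 28.222 > 14.449, reject the null hypothesis of independence at α = 0.025.

28.222; reject H₀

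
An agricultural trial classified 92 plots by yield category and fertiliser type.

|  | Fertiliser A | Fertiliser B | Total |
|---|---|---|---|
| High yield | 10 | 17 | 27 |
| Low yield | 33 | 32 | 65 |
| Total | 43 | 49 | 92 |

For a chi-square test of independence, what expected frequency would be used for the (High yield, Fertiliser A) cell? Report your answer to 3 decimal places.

Row total (High yield) = 27; column total (Fertiliser A) = 43; grand total N = 92.
Expected count = (row total × column total) / N = 27 × 43 / 92 = 12.620.

12.620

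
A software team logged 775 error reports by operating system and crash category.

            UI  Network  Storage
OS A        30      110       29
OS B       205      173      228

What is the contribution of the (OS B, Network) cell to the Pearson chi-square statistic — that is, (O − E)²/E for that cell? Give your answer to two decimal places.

Row total (OS B) = 606; column total (Network) = 283; N = 775.
Expected count E = 606 × 283 / 775 = 221.288.
Contribution = (O − E)²/E = (173 − 221.288)² / 221.288 = 10.54.

10.54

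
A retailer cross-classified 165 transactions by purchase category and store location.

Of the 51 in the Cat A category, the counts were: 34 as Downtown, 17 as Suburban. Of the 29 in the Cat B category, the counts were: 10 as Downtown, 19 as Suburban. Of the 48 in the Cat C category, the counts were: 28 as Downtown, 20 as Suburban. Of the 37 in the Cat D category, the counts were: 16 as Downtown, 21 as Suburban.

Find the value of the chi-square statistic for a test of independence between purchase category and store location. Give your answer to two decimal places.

Row totals: 51, 29, 48, 37. Column totals: 88, 77. Grand total N = 165.
Expected counts (row total × column total / N):
  Cat A, Downtown: 51×88/165 = 27.200
  Cat A, Suburban: 51×77/165 = 23.800
  Cat B, Downtown: 29×88/165 = 15.467
  Cat B, Suburban: 29×77/165 = 13.533
  Cat C, Downtown: 48×88/165 = 25.600
  Cat C, Suburban: 48×77/165 = 22.400
  Cat D, Downtown: 37×88/165 = 19.733
  Cat D, Suburban: 37×77/165 = 17.267
Contributions (O − E)²/E:
  (34 − 27.200)²/27.200 = 1.7000
  (17 − 23.800)²/23.800 = 1.9429
  (10 − 15.467)²/15.467 = 1.9324
  (19 − 13.533)²/13.533 = 2.2085
  (28 − 25.600)²/25.600 = 0.2250
  (20 − 22.400)²/22.400 = 0.2571
  (16 − 19.733)²/19.733 = 0.7062
  (21 − 17.267)²/17.267 = 0.8070
χ² = 1.7000 + 1.9429 + 1.9324 + 2.2085 + 0.2250 + 0.2571 + 0.7062 + 0.8070 = 9.78

9.78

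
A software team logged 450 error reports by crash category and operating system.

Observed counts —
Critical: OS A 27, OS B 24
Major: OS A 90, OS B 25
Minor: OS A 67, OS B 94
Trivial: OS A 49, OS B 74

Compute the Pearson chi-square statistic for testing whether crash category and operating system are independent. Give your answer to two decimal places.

46.01

Row totals: 51, 115, 161, 123. Column totals: 233, 217. Grand total N = 450.
Expected counts (row total × column total / N):
  Critical, OS A: 51×233/450 = 26.4067
  Critical, OS B: 51×217/450 = 24.5933
  Major, OS A: 115×233/450 = 59.5444
  Major, OS B: 115×217/450 = 55.4556
  Minor, OS A: 161×233/450 = 83.3622
  Minor, OS B: 161×217/450 = 77.6378
  Trivial, OS A: 123×233/450 = 63.6867
  Trivial, OS B: 123×217/450 = 59.3133
Contributions (O − E)²/E:
  (27 − 26.4067)²/26.4067 = 0.0133
  (24 − 24.5933)²/24.5933 = 0.0143
  (90 − 59.5444)²/59.5444 = 15.5773
  (25 − 55.4556)²/55.4556 = 16.7259
  (67 − 83.3622)²/83.3622 = 3.2115
  (94 − 77.6378)²/77.6378 = 3.4483
  (49 − 63.6867)²/63.6867 = 3.3869
  (74 − 59.3133)²/59.3133 = 3.6366
χ² = 0.0133 + 0.0143 + 15.5773 + 16.7259 + 3.2115 + 3.4483 + 3.3869 + 3.6366 = 46.01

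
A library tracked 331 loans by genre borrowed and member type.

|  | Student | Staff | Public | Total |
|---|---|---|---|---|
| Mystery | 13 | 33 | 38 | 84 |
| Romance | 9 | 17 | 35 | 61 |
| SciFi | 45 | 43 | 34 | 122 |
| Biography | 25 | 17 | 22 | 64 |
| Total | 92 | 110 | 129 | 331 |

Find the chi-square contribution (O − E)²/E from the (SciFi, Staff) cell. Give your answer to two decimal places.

0.15

Row total (SciFi) = 122; column total (Staff) = 110; N = 331.
Expected count E = 122 × 110 / 331 = 40.544.
Contribution = (O − E)²/E = (43 − 40.544)² / 40.544 = 0.15.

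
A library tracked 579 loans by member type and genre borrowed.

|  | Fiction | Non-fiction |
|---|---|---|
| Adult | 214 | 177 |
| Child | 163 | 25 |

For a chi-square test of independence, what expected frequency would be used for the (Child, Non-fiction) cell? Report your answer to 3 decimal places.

Row total (Child) = 188; column total (Non-fiction) = 202; grand total N = 579.
Expected count = (row total × column total) / N = 188 × 202 / 579 = 65.589.

65.589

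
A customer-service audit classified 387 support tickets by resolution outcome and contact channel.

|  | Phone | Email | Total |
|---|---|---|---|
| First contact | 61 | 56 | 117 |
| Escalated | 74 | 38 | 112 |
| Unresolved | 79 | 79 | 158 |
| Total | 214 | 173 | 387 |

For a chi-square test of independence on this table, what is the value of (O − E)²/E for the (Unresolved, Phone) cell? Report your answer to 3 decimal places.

0.802

Row total (Unresolved) = 158; column total (Phone) = 214; N = 387.
Expected count E = 158 × 214 / 387 = 87.3695.
Contribution = (O − E)²/E = (79 − 87.3695)² / 87.3695 = 0.802.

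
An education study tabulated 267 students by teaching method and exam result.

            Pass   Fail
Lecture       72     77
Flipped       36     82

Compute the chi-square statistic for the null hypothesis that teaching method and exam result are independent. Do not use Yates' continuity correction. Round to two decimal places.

Row totals: 149, 118. Column totals: 108, 159. Grand total N = 267.
Expected counts (row total × column total / N):
  Lecture, Pass: 149×108/267 = 60.270
  Lecture, Fail: 149×159/267 = 88.730
  Flipped, Pass: 118×108/267 = 47.730
  Flipped, Fail: 118×159/267 = 70.270
Contributions (O − E)²/E:
  (72 − 60.270)²/60.270 = 2.2829
  (77 − 88.730)²/88.730 = 1.5507
  (36 − 47.730)²/47.730 = 2.8827
  (82 − 70.270)²/70.270 = 1.9581
χ² = 2.2829 + 1.5507 + 2.8827 + 1.9581 = 8.67

8.67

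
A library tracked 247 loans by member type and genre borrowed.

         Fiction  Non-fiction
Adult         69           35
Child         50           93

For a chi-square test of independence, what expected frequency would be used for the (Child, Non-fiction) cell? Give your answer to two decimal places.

Row total (Child) = 143; column total (Non-fiction) = 128; grand total N = 247.
Expected count = (row total × column total) / N = 143 × 128 / 247 = 74.11.

74.11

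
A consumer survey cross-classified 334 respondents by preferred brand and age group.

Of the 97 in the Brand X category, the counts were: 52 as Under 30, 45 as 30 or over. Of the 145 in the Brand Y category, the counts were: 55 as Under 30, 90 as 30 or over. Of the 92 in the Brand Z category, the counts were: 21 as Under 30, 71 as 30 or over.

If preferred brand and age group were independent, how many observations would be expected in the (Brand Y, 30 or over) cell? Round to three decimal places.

89.431

Row total (Brand Y) = 145; column total (30 or over) = 206; grand total N = 334.
Expected count = (row total × column total) / N = 145 × 206 / 334 = 89.431.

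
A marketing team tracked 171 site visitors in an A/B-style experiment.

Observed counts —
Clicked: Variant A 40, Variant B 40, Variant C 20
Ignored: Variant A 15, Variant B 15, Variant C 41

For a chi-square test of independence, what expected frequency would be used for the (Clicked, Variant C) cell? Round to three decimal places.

Row total (Clicked) = 100; column total (Variant C) = 61; grand total N = 171.
Expected count = (row total × column total) / N = 100 × 61 / 171 = 35.673.

35.673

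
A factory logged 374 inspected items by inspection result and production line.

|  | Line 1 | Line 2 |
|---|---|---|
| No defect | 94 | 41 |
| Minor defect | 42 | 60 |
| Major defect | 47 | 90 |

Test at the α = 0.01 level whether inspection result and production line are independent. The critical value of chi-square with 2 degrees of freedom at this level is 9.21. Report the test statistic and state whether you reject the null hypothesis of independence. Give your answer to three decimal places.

Row totals: 135, 102, 137. Column totals: 183, 191. Grand total N = 374.
Expected counts (row total × column total / N):
  No defect, Line 1: 135×183/374 = 66.0561
  No defect, Line 2: 135×191/374 = 68.9439
  Minor defect, Line 1: 102×183/374 = 49.9091
  Minor defect, Line 2: 102×191/374 = 52.0909
  Major defect, Line 1: 137×183/374 = 67.0348
  Major defect, Line 2: 137×191/374 = 69.9652
Contributions (O − E)²/E:
  (94 − 66.0561)²/66.0561 = 11.8212
  (41 − 68.9439)²/68.9439 = 11.3260
  (42 − 49.9091)²/49.9091 = 1.2534
  (60 − 52.0909)²/52.0909 = 1.2009
  (47 − 67.0348)²/67.0348 = 5.9878
  (90 − 69.9652)²/69.9652 = 5.7370
χ² = 11.8212 + 11.3260 + 1.2534 + 1.2009 + 5.9878 + 5.7370 = 37.326
df = (3−1)(2−1) = 2. Since 37.326 > 9.21, reject the null hypothesis of independence at α = 0.01.

37.326; reject H₀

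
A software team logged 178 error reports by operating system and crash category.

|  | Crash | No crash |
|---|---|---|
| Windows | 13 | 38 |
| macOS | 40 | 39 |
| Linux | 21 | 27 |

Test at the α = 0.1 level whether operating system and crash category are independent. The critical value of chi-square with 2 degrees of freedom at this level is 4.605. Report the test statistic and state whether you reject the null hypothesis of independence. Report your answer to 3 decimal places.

8.194; reject H₀

Row totals: 51, 79, 48. Column totals: 74, 104. Grand total N = 178.
Expected counts (row total × column total / N):
  Windows, Crash: 51×74/178 = 21.2022
  Windows, No crash: 51×104/178 = 29.7978
  macOS, Crash: 79×74/178 = 32.8427
  macOS, No crash: 79×104/178 = 46.1573
  Linux, Crash: 48×74/178 = 19.9551
  Linux, No crash: 48×104/178 = 28.0449
Contributions (O − E)²/E:
  (13 − 21.2022)²/21.2022 = 3.1731
  (38 − 29.7978)²/29.7978 = 2.2578
  (40 − 32.8427)²/32.8427 = 1.5598
  (39 − 46.1573)²/46.1573 = 1.1098
  (21 − 19.9551)²/19.9551 = 0.0547
  (27 − 28.0449)²/28.0449 = 0.0389
χ² = 3.1731 + 2.2578 + 1.5598 + 1.1098 + 0.0547 + 0.0389 = 8.194
df = (3−1)(2−1) = 2. Since 8.194 > 4.605, reject the null hypothesis of independence at α = 0.1.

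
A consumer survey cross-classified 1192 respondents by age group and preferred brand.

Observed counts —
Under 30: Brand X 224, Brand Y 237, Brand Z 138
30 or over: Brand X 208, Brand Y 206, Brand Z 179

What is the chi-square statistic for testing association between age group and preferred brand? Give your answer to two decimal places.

Row totals: 599, 593. Column totals: 432, 443, 317. Grand total N = 1192.
Expected counts (row total × column total / N):
  Under 30, Brand X: 599×432/1192 = 217.087
  Under 30, Brand Y: 599×443/1192 = 222.615
  Under 30, Brand Z: 599×317/1192 = 159.298
  30 or over, Brand X: 593×432/1192 = 214.913
  30 or over, Brand Y: 593×443/1192 = 220.385
  30 or over, Brand Z: 593×317/1192 = 157.702
Contributions (O − E)²/E:
  (224 − 217.087)²/217.087 = 0.2201
  (237 − 222.615)²/222.615 = 0.9295
  (138 − 159.298)²/159.298 = 2.8475
  (208 − 214.913)²/214.913 = 0.2224
  (206 − 220.385)²/220.385 = 0.9389
  (179 − 157.702)²/157.702 = 2.8763
χ² = 0.2201 + 0.9295 + 2.8475 + 0.2224 + 0.9389 + 2.8763 = 8.03

8.03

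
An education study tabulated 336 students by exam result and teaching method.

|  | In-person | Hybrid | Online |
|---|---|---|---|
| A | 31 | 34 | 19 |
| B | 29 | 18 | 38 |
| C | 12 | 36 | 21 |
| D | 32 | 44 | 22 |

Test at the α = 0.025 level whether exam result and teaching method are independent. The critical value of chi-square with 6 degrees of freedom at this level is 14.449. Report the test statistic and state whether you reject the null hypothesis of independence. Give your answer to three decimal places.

Row totals: 84, 85, 69, 98. Column totals: 104, 132, 100. Grand total N = 336.
Expected counts (row total × column total / N):
  A, In-person: 84×104/336 = 26.00000
  A, Hybrid: 84×132/336 = 33.00000
  A, Online: 84×100/336 = 25.00000
  B, In-person: 85×104/336 = 26.30952
  B, Hybrid: 85×132/336 = 33.39286
  B, Online: 85×100/336 = 25.29762
  C, In-person: 69×104/336 = 21.35714
  C, Hybrid: 69×132/336 = 27.10714
  C, Online: 69×100/336 = 20.53571
  D, In-person: 98×104/336 = 30.33333
  D, Hybrid: 98×132/336 = 38.50000
  D, Online: 98×100/336 = 29.16667
Contributions (O − E)²/E:
  (31 − 26.00000)²/26.00000 = 0.9615
  (34 − 33.00000)²/33.00000 = 0.0303
  (19 − 25.00000)²/25.00000 = 1.4400
  (29 − 26.30952)²/26.30952 = 0.2751
  (18 − 33.39286)²/33.39286 = 7.0955
  (38 − 25.29762)²/25.29762 = 6.3781
  (12 − 21.35714)²/21.35714 = 4.0996
  (36 − 27.10714)²/27.10714 = 2.9174
  (21 − 20.53571)²/20.53571 = 0.0105
  (32 − 30.33333)²/30.33333 = 0.0916
  (44 − 38.50000)²/38.50000 = 0.7857
  (22 − 29.16667)²/29.16667 = 1.7610
χ² = 0.9615 + 0.0303 + 1.4400 + 0.2751 + 7.0955 + 6.3781 + 4.0996 + 2.9174 + 0.0105 + 0.0916 + 0.7857 + 1.7610 = 25.846
df = (4−1)(3−1) = 6. Since 25.846 > 14.449, reject the null hypothesis of independence at α = 0.025.

25.846; reject H₀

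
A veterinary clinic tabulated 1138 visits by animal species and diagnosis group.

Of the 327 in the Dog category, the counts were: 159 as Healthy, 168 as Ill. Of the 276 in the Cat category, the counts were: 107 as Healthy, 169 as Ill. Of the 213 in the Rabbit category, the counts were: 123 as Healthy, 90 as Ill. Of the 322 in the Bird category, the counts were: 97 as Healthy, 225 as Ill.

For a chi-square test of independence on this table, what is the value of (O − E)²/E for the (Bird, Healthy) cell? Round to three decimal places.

Row total (Bird) = 322; column total (Healthy) = 486; N = 1138.
Expected count E = 322 × 486 / 1138 = 137.5149.
Contribution = (O − E)²/E = (97 − 137.5149)² / 137.5149 = 11.937.

11.937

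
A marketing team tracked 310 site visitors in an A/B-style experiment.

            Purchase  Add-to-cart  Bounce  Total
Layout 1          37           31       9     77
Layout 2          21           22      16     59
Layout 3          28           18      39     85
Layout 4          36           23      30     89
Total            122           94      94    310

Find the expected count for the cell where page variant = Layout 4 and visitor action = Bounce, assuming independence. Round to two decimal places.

Row total (Layout 4) = 89; column total (Bounce) = 94; grand total N = 310.
Expected count = (row total × column total) / N = 89 × 94 / 310 = 26.99.

26.99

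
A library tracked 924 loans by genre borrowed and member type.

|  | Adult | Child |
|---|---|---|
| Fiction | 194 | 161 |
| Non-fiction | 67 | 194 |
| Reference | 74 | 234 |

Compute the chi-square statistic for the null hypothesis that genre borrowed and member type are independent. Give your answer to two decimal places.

Row totals: 355, 261, 308. Column totals: 335, 589. Grand total N = 924.
Expected counts (row total × column total / N):
  Fiction, Adult: 355×335/924 = 128.707
  Fiction, Child: 355×589/924 = 226.293
  Non-fiction, Adult: 261×335/924 = 94.627
  Non-fiction, Child: 261×589/924 = 166.373
  Reference, Adult: 308×335/924 = 111.667
  Reference, Child: 308×589/924 = 196.333
Contributions (O − E)²/E:
  (194 − 128.707)²/128.707 = 33.1231
  (161 − 226.293)²/226.293 = 18.8392
  (67 − 94.627)²/94.627 = 8.0659
  (194 − 166.373)²/166.373 = 4.5876
  (74 − 111.667)²/111.667 = 12.7057
  (234 − 196.333)²/196.333 = 7.2265
χ² = 33.1231 + 18.8392 + 8.0659 + 4.5876 + 12.7057 + 7.2265 = 84.55

84.55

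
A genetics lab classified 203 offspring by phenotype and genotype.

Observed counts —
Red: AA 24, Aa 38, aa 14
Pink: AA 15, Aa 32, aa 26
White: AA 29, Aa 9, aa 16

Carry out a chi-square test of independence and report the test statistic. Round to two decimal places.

24.14

Row totals: 76, 73, 54. Column totals: 68, 79, 56. Grand total N = 203.
Expected counts (row total × column total / N):
  Red, AA: 76×68/203 = 25.458
  Red, Aa: 76×79/203 = 29.576
  Red, aa: 76×56/203 = 20.966
  Pink, AA: 73×68/203 = 24.453
  Pink, Aa: 73×79/203 = 28.409
  Pink, aa: 73×56/203 = 20.138
  White, AA: 54×68/203 = 18.089
  White, Aa: 54×79/203 = 21.015
  White, aa: 54×56/203 = 14.897
Contributions (O − E)²/E:
  (24 − 25.458)²/25.458 = 0.0835
  (38 − 29.576)²/29.576 = 2.3994
  (14 − 20.966)²/20.966 = 2.3145
  (15 − 24.453)²/24.453 = 3.6543
  (32 − 28.409)²/28.409 = 0.4539
  (26 − 20.138)²/20.138 = 1.7064
  (29 − 18.089)²/18.089 = 6.5813
  (9 − 21.015)²/21.015 = 6.8694
  (16 − 14.897)²/14.897 = 0.0817
χ² = 0.0835 + 2.3994 + 2.3145 + 3.6543 + 0.4539 + 1.7064 + 6.5813 + 6.8694 + 0.0817 = 24.14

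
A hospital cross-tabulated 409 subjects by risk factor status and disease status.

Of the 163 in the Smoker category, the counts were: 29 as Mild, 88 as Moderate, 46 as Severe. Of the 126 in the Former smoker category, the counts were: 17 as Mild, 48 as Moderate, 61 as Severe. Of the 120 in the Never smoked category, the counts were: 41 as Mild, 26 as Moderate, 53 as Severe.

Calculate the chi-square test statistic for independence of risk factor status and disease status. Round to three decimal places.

Row totals: 163, 126, 120. Column totals: 87, 162, 160. Grand total N = 409.
Expected counts (row total × column total / N):
  Smoker, Mild: 163×87/409 = 34.6724
  Smoker, Moderate: 163×162/409 = 64.5623
  Smoker, Severe: 163×160/409 = 63.7653
  Former smoker, Mild: 126×87/409 = 26.8020
  Former smoker, Moderate: 126×162/409 = 49.9071
  Former smoker, Severe: 126×160/409 = 49.2910
  Never smoked, Mild: 120×87/409 = 25.5257
  Never smoked, Moderate: 120×162/409 = 47.5306
  Never smoked, Severe: 120×160/409 = 46.9438
Contributions (O − E)²/E:
  (29 − 34.6724)²/34.6724 = 0.9280
  (88 − 64.5623)²/64.5623 = 8.5085
  (46 − 63.7653)²/63.7653 = 4.9495
  (17 − 26.8020)²/26.8020 = 3.5848
  (48 − 49.9071)²/49.9071 = 0.0729
  (61 − 49.2910)²/49.2910 = 2.7815
  (41 − 25.5257)²/25.5257 = 9.3809
  (26 − 47.5306)²/47.5306 = 9.7530
  (53 − 46.9438)²/46.9438 = 0.7813
χ² = 0.9280 + 8.5085 + 4.9495 + 3.5848 + 0.0729 + 2.7815 + 9.3809 + 9.7530 + 0.7813 = 40.740

40.740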